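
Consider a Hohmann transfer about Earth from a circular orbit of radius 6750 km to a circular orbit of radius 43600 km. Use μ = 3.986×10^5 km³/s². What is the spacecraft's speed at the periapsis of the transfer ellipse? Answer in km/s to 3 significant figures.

v = 10.1 km/s

Semi-major axis of the transfer orbit: a_t = (6750 + 43600)/2 = 25175 km.
At periapsis, r = 6750 km.
Vis-viva: v = √[μ(2/r − 1/a_t)] = √[3.986×10^5 × (2/6750 − 1/25175)] = 10.11 km/s.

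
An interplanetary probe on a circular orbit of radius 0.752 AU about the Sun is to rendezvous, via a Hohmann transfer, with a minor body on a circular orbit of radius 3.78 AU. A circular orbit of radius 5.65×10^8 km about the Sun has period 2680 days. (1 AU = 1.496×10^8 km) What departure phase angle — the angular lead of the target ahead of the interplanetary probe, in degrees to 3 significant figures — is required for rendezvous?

From Kepler's third law T² = 4π²r³/μ at r = 5.65×10^8 km, T = 2680 days = 2680 × 86400 s = 2.31552×10^8 s: μ = 4π²r³/T² = 1.32803×10^11 km³/s².
In km: r₁ = 0.752 × 1.496×10^8 = 1.124992×10^8 km; r₂ = 3.78 × 1.496×10^8 = 5.65488×10^8 km.
Semi-major axis of the transfer orbit: a_t = (1.124992×10^8 + 5.65488×10^8)/2 = 3.389936×10^8 km.
Transfer time t = π√(a_t³/μ) = 5.38063×10^7 s.
The target's mean motion on its circular orbit is ω₂ = √(μ/r₂³) = 2.71000×10^-8 rad/s.
Angle swept by the target during transfer: ω₂·t = 1.45815 rad = 83.546°.
Arrival is 180° from departure on the ellipse, so φ = 180° − 83.546° = 96.5°.

φ = 96.5°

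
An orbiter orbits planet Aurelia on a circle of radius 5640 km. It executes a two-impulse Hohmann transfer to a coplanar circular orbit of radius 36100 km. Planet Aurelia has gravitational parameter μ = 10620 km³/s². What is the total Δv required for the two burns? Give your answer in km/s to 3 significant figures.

Δv = 0.693 km/s

Semi-major axis of the transfer orbit: a_t = (5640 + 36100)/2 = 20870 km.
At r₁ the circular-orbit speed is v₁ = √(μ/r₁) = 1.3722167 km/s.
On the transfer ellipse at r₁, v² = μ(2/r − 1/a) gives v_p = √[μ(2/r₁ − 1/a_t)] = 1.8047418 km/s.
First burn Δv₁ = |v_p − v₁| = 0.43253 km/s.
Circular speed at r₂: v₂ = √(μ/r₂) = 0.54239 km/s.
Transfer-orbit speed at r₂: v_a = √[μ(2/r₂ − 1/a_t)] = 0.28196 km/s.
Second burn Δv₂ = |v₂ − v_a| = 0.26043 km/s.
Δv = Δv₁ + Δv₂ = 0.43253 + 0.26043 = 0.6930 km/s.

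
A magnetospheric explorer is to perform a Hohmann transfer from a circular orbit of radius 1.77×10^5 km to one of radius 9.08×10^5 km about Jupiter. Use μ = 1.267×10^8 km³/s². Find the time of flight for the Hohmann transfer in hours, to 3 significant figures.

t = 31.0 hours

The Hohmann ellipse has a_t = (r₁ + r₂)/2 = 5.425×10^5 km.
Half the transfer-orbit period gives t = π√(a_t³/μ) = 1.115×10^5 s.
Converting: 1.115×10^5 s ÷ 3600 s/hour = 31.0 hours.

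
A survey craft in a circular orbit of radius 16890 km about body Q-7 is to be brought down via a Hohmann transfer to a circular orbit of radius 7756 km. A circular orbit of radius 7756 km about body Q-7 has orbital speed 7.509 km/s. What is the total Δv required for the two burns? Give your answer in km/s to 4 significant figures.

Δv = 2.334 km/s

From the circular-orbit relation v² = μ/r at r = 7756 km: μ = v²r = (7.509)² × 7756 = 4.37323×10^5 km³/s².
Transfer-ellipse semi-major axis a_t = (r₁ + r₂)/2 = (16890 + 7756)/2 = 12323 km.
Circular speed at r₁: v₁ = √(μ/r₁) = √(4.37323×10^5/16890) = 5.0885 km/s.
Transfer-orbit speed at r₁ (vis-viva equation): v_a = √[μ(2/r₁ − 1/a_t)] = 4.0369 km/s.
First burn Δv₁ = |v_a − v₁| = 1.052 km/s.
At r₂, v₂ = √(μ/r₂) = 7.509 km/s.
Transfer-orbit speed at r₂: v_p = √[μ(2/r₂ − 1/a_t)] = 8.791 km/s.
Second burn Δv₂ = |v₂ − v_p| = 1.282 km/s.
Δv = Δv₁ + Δv₂ = 1.052 + 1.282 = 2.334 km/s.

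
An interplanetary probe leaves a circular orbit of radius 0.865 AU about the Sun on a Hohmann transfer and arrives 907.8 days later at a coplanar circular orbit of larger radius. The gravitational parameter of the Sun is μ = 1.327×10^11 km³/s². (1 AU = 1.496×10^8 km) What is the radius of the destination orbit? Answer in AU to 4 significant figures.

In km: r₁ = 0.865 × 1.496×10^8 = 1.29404×10^8 km.
Transfer time t = 907.8 days = 7.843392×10^7 s, and t = π√(a_t³/μ).
So a_t = (μ t²/π²)^(1/3) = (1.327×10^11 × (7.843392×10^7)² / π²)^(1/3) = 4.3571×10^8 km.
Since a_t = (r₁ + r₂)/2, r₂ = 2a_t − r₁ = 2×4.3571×10^8 − 1.29404×10^8 = 7.42016×10^8 km.
In AU: r₂ = 7.42016×10^8 / 1.496×10^8 = 4.960 AU.

r₂ = 4.960 AU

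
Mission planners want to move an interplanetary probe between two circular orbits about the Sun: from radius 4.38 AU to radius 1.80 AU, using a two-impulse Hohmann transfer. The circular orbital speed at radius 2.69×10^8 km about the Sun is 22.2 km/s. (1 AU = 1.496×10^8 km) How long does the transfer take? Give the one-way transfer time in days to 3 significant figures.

t = 993 days

From the circular-orbit relation v² = μ/r at r = 2.69×10^8 km: μ = v²r = (22.2)² × 2.69×10^8 = 1.32574×10^11 km³/s².
In km: r₁ = 4.38 × 1.496×10^8 = 6.55248×10^8 km; r₂ = 1.80 × 1.496×10^8 = 2.6928×10^8 km.
The Hohmann ellipse has a_t = (r₁ + r₂)/2 = 4.62264×10^8 km.
Half the transfer-orbit period gives t = π√(a_t³/μ) = 8.5754×10^7 s.
Converting: 8.5754×10^7 s ÷ 86400 s/day = 993 days.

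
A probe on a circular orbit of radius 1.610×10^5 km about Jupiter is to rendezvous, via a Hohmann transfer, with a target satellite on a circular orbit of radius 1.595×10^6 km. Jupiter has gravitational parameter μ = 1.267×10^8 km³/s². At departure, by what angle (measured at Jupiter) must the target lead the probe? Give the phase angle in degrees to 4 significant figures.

φ = 106.5°

Semi-major axis of the transfer orbit: a_t = (1.610×10^5 + 1.595×10^6)/2 = 8.780×10^5 km.
The half-period of the transfer ellipse is t = π√(a_t³/μ) = 2.296×10^5 s.
The target's mean motion on its circular orbit is ω₂ = √(μ/r₂³) = 5.588×10^-6 rad/s.
Angle swept by the target during transfer: ω₂·t = 1.283 rad = 73.51°.
The probe traverses 180° on the transfer ellipse, so the target must lead by 180° − 73.51° = 106.5°.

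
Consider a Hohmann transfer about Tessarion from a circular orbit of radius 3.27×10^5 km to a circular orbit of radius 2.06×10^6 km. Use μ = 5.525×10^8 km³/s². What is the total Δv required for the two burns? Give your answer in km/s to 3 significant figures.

Δv = 20.7 km/s

Transfer-ellipse semi-major axis a_t = (r₁ + r₂)/2 = (3.270×10^5 + 2.060×10^6)/2 = 1.1935×10^6 km.
Circular speed at r₁: v₁ = √(μ/r₁) = √(5.525×10^8/3.270×10^5) = 41.105 km/s.
Transfer-orbit speed at r₁ (v² = μ(2/r − 1/a)): v_p = √[μ(2/r₁ − 1/a_t)] = 54.003 km/s.
First burn Δv₁ = |v_p − v₁| = 12.898 km/s.
Circular speed at r₂: v₂ = √(μ/r₂) = 16.377 km/s.
Transfer-orbit speed at r₂: v_a = √[μ(2/r₂ − 1/a_t)] = 8.5723 km/s.
Second burn Δv₂ = |v₂ − v_a| = 7.8047 km/s.
Δv = Δv₁ + Δv₂ = 12.898 + 7.8047 = 20.70 km/s.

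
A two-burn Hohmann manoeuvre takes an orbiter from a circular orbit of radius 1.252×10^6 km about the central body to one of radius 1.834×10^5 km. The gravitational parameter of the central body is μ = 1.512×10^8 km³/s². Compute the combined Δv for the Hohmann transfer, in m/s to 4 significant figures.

Δv = 14640 m/s

Transfer-ellipse semi-major axis a_t = (r₁ + r₂)/2 = (1.252×10^6 + 1.834×10^5)/2 = 7.177×10^5 km.
At r₁ the circular-orbit speed is v₁ = √(μ/r₁) = 10.9894 km/s.
On the transfer ellipse at r₁, vis-viva gives v_a = √[μ(2/r₁ − 1/a_t)] = 5.55523 km/s.
First burn Δv₁ = |v_a − v₁| = 5.4342 km/s.
At r₂, v₂ = √(μ/r₂) = 28.71285 km/s.
Transfer-orbit speed at r₂: v_p = √[μ(2/r₂ − 1/a_t)] = 37.92337 km/s.
Second burn Δv₂ = |v₂ − v_p| = 9.2105 km/s.
Δv = Δv₁ + Δv₂ = 5.4342 + 9.2105 = 14.64 km/s.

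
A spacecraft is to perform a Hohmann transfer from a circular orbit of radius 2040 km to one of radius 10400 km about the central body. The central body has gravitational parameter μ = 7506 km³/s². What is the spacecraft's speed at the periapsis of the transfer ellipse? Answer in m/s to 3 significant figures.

Transfer-ellipse semi-major axis a_t = (r₁ + r₂)/2 = (2040 + 10400)/2 = 6220 km.
The periapsis of the transfer ellipse is at r = 2040 km.
From the vis-viva equation, v = √[μ(2/r − 1/a_t)] = 2.480 km/s.

v = 2480 m/s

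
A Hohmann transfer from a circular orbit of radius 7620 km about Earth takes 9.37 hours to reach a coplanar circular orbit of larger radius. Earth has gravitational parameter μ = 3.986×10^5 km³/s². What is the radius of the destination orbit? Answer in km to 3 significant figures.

Transfer time t = 9.37 hours = 33732 s, and t = π√(a_t³/μ).
So a_t = (μ t²/π²)^(1/3) = (3.986×10^5 × (33732)² / π²)^(1/3) = 35818 km.
Since a_t = (r₁ + r₂)/2, r₂ = 2a_t − r₁ = 2×35818 − 7620 = 64016 km.

r₂ = 64000 km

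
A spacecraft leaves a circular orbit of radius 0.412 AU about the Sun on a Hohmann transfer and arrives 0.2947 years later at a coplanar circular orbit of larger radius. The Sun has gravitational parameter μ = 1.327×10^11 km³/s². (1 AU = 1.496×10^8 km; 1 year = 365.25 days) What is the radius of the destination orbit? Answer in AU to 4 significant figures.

In km: r₁ = 0.412 × 1.496×10^8 = 6.16352×10^7 km.
Transfer time t = 0.2947 years × 365.25 × 86400 s = 9.30002472×10^6 s, and t = π√(a_t³/μ).
So a_t = (μ t²/π²)^(1/3) = (1.327×10^11 × (9.30002472×10^6)² / π²)^(1/3) = 1.0516×10^8 km.
Since a_t = (r₁ + r₂)/2, r₂ = 2a_t − r₁ = 2×1.0516×10^8 − 6.16352×10^7 = 1.486848×10^8 km.
In AU: r₂ = 1.486848×10^8 / 1.496×10^8 = 0.9939 AU.

r₂ = 0.9939 AU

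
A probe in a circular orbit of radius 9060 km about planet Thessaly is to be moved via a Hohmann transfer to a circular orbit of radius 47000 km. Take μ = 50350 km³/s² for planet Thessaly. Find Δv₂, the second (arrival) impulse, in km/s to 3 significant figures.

Δv₂ = 0.447 km/s

Transfer-ellipse semi-major axis a_t = (r₁ + r₂)/2 = (9060 + 47000)/2 = 28030 km.
Circular speed at r = 47000 km: v_c = √(μ/r) = 1.035 km/s.
Transfer-orbit speed at the same r (vis-viva, a = a_t): v_t = √[μ(2/r − 1/a_t)] = 0.5884 km/s.
Δv₂ = |v_t − v_c| = |0.5884 − 1.035| = 0.4466 km/s.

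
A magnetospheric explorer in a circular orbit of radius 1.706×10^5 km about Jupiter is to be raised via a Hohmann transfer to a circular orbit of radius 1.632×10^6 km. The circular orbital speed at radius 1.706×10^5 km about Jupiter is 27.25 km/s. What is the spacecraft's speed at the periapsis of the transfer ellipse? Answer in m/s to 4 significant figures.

From the circular-orbit relation v² = μ/r at r = 1.706×10^5 km: μ = v²r = (27.25)² × 1.706×10^5 = 1.26681×10^8 km³/s².
The Hohmann ellipse has a_t = (r₁ + r₂)/2 = 9.013×10^5 km.
At periapsis, r = 1.706×10^5 km.
Vis-viva: v = √[μ(2/r − 1/a_t)] = √[1.26681×10^8 × (2/1.706×10^5 − 1/9.013×10^5)] = 36.67 km/s.

v = 36670 m/s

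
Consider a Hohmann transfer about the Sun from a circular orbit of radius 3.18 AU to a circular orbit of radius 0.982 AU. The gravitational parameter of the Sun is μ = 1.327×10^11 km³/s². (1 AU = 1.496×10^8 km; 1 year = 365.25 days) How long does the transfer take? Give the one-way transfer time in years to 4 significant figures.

In km: r₁ = 3.18 × 1.496×10^8 = 4.75728×10^8 km; r₂ = 0.982 × 1.496×10^8 = 1.469072×10^8 km.
Transfer-ellipse semi-major axis a_t = (r₁ + r₂)/2 = (4.75728×10^8 + 1.469072×10^8)/2 = 3.113176×10^8 km.
Transfer time t = π√(a_t³/μ) = π√((3.113176×10^8)³ / 1.327×10^11) = 4.737×10^7 s.
Converting: 4.737×10^7 s ÷ 3.15576×10^7 s/year (365.25 × 86400) = 1.501 years.

t = 1.501 years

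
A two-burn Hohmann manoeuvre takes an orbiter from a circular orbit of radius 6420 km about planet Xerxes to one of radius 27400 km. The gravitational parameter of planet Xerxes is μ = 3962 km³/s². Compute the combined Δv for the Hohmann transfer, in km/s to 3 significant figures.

Semi-major axis of the transfer orbit: a_t = (6420 + 27400)/2 = 16910 km.
Circular speed at r₁: v₁ = √(μ/r₁) = √(3962/6420) = 0.7856 km/s.
On the transfer ellipse at r₁, vis-viva equation gives v_p = √[μ(2/r₁ − 1/a_t)] = 1.000 km/s.
First burn Δv₁ = |v_p − v₁| = 0.2144 km/s.
Circular speed at r₂: v₂ = √(μ/r₂) = 0.3803 km/s.
Transfer-orbit speed at r₂: v_a = √[μ(2/r₂ − 1/a_t)] = 0.2343 km/s.
Second burn Δv₂ = |v₂ − v_a| = 0.1460 km/s.
Total Δv = Δv₁ + Δv₂ = 0.3604 km/s.

Δv = 0.360 km/s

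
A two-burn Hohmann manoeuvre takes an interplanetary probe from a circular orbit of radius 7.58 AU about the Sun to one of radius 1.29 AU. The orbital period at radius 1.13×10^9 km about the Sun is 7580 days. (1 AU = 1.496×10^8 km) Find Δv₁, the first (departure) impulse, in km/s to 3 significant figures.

Δv₁ = 4.99 km/s

From Kepler's third law T² = 4π²r³/μ at r = 1.13×10^9 km, T = 7580 days = 7580 × 86400 s = 6.54912×10^8 s: μ = 4π²r³/T² = 1.32810×10^11 km³/s².
In km: r₁ = 7.58 × 1.496×10^8 = 1.133968×10^9 km; r₂ = 1.29 × 1.496×10^8 = 1.92984×10^8 km.
Semi-major axis of the transfer orbit: a_t = (1.133968×10^9 + 1.92984×10^8)/2 = 6.63476×10^8 km.
Circular speed at r = 1.133968×10^9 km: v_c = √(μ/r) = 10.8222 km/s.
Vis-viva on the transfer ellipse at r = 1.133968×10^9 km gives v_t = √[μ(2/r − 1/a_t)] = 5.83663 km/s.
Δv₁ = |v_t − v_c| = |5.83663 − 10.8222| = 4.986 km/s.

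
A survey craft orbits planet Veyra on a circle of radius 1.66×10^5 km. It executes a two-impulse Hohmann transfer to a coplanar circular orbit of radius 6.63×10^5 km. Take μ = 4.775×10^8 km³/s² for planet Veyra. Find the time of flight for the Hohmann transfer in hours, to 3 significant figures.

Transfer-ellipse semi-major axis a_t = (r₁ + r₂)/2 = (1.660×10^5 + 6.630×10^5)/2 = 4.145×10^5 km.
By Kepler's third law the transfer-orbit period is T = 2π√(a_t³/μ), so t = T/2 = 38370 s.
Converting: 38370 s ÷ 3600 s/hour = 10.7 hours.

t = 10.7 hours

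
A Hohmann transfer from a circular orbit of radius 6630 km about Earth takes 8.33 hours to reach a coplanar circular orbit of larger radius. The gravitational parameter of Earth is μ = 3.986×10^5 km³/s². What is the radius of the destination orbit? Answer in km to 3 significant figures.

r₂ = 59600 km

Transfer time t = 8.33 hours = 29988 s, and t = π√(a_t³/μ).
So a_t = (μ t²/π²)^(1/3) = (3.986×10^5 × (29988)² / π²)^(1/3) = 33116 km.
Since a_t = (r₁ + r₂)/2, r₂ = 2a_t − r₁ = 2×33116 − 6630 = 59602 km.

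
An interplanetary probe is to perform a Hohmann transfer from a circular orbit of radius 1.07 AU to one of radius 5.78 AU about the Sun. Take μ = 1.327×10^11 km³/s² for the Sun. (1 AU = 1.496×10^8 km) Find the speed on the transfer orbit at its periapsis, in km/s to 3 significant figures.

v = 37.4 km/s

In km: r₁ = 1.07 × 1.496×10^8 = 1.60072×10^8 km; r₂ = 5.78 × 1.496×10^8 = 8.64688×10^8 km.
The Hohmann ellipse has a_t = (r₁ + r₂)/2 = 5.1238×10^8 km.
At periapsis, r = 1.60072×10^8 km.
From the vis-viva equation, v = √[μ(2/r − 1/a_t)] = 37.40 km/s.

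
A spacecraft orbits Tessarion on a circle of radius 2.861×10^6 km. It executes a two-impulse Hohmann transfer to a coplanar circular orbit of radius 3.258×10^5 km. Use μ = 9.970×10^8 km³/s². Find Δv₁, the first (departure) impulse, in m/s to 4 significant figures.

The Hohmann ellipse has a_t = (r₁ + r₂)/2 = 1.5934×10^6 km.
On the circular orbit at r = 2.861×10^6 km, v_c = √(μ/r) = 18.67 km/s.
Vis-viva on the transfer ellipse at r = 2.861×10^6 km gives v_t = √[μ(2/r − 1/a_t)] = 8.441 km/s.
Δv₁ = |v_t − v_c| = |8.441 − 18.67| = 10.23 km/s.

Δv₁ = 10230 m/s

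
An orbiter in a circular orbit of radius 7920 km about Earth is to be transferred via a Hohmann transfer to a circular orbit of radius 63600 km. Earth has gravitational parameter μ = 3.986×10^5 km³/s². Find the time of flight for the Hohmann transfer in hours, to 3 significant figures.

t = 9.35 hours

Transfer-ellipse semi-major axis a_t = (r₁ + r₂)/2 = (7920 + 63600)/2 = 35760 km.
Half the transfer-orbit period gives t = π√(a_t³/μ) = 33650 s.
Converting: 33650 s ÷ 3600 s/hour = 9.35 hours.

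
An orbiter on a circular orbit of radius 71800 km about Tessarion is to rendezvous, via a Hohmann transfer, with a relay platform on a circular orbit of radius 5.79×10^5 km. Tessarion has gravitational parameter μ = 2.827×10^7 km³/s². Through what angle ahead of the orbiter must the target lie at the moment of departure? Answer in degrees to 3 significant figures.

φ = 104°

Transfer-ellipse semi-major axis a_t = (r₁ + r₂)/2 = (71800 + 5.790×10^5)/2 = 3.254×10^5 km.
Transfer time t = π√(a_t³/μ) = 1.0968×10^5 s.
Target angular speed ω₂ = √(μ/r₂³) = 1.2068×10^-5 rad/s.
Angle swept by the target during transfer: ω₂·t = 1.3236 rad = 75.84°.
The orbiter traverses 180° on the transfer ellipse, so the target must lead by 180° − 75.84° = 104°.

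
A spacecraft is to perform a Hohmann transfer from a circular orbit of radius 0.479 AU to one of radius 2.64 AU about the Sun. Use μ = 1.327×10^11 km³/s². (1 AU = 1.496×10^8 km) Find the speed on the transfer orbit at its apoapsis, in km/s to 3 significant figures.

In km: r₁ = 0.479 × 1.496×10^8 = 7.16584×10^7 km; r₂ = 2.64 × 1.496×10^8 = 3.94944×10^8 km.
Transfer-ellipse semi-major axis a_t = (r₁ + r₂)/2 = (7.16584×10^7 + 3.94944×10^8)/2 = 2.333012×10^8 km.
At apoapsis, r = 3.94944×10^8 km.
Vis-viva: v = √[μ(2/r − 1/a_t)] = √[1.327×10^11 × (2/3.94944×10^8 − 1/2.333012×10^8)] = 10.16 km/s.

v = 10.2 km/s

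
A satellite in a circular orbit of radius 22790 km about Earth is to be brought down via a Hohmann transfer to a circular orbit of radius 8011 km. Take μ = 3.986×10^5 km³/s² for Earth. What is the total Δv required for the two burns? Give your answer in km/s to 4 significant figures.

Δv = 2.693 km/s

Semi-major axis of the transfer orbit: a_t = (22790 + 8011)/2 = 15400.5 km.
Circular speed at r₁: v₁ = √(μ/r₁) = √(3.986×10^5/22790) = 4.182 km/s.
Transfer-orbit speed at r₁ (vis-viva equation): v_a = √[μ(2/r₁ − 1/a_t)] = 3.016 km/s.
First burn Δv₁ = |v_a − v₁| = 1.166 km/s.
Circular speed at r₂: v₂ = √(μ/r₂) = 7.054 km/s.
Transfer-orbit speed at r₂: v_p = √[μ(2/r₂ − 1/a_t)] = 8.581 km/s.
Second burn Δv₂ = |v₂ − v_p| = 1.527 km/s.
Total Δv = Δv₁ + Δv₂ = 2.693 km/s.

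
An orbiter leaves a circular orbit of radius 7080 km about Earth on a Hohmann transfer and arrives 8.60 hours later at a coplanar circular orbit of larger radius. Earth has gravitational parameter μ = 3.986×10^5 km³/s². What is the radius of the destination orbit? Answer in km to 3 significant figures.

r₂ = 60600 km

Transfer time t = 8.60 hours = 30960 s, and t = π√(a_t³/μ).
So a_t = (μ t²/π²)^(1/3) = (3.986×10^5 × (30960)² / π²)^(1/3) = 33828 km.
Since a_t = (r₁ + r₂)/2, r₂ = 2a_t − r₁ = 2×33828 − 7080 = 60576 km.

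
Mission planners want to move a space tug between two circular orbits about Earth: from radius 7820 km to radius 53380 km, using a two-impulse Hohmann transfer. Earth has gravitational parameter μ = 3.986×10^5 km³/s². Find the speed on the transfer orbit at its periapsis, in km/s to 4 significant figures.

v = 9.430 km/s

Transfer-ellipse semi-major axis a_t = (r₁ + r₂)/2 = (7820 + 53380)/2 = 30600 km.
At periapsis, r = 7820 km.
Applying v² = μ(2/r − 1/a_t): v = 9.430 km/s.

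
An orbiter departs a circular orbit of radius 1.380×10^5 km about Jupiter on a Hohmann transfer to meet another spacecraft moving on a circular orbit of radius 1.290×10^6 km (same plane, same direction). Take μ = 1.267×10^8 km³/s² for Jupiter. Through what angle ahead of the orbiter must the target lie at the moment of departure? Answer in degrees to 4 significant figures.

φ = 105.9°

Semi-major axis of the transfer orbit: a_t = (1.380×10^5 + 1.290×10^6)/2 = 7.140×10^5 km.
Transfer time t = π√(a_t³/μ) = 1.68387×10^5 s.
The target's mean motion on its circular orbit is ω₂ = √(μ/r₂³) = 7.68252×10^-6 rad/s.
Angle swept by the target during transfer: ω₂·t = 1.2936 rad = 74.12°.
The orbiter traverses 180° on the transfer ellipse, so the target must lead by 180° − 74.12° = 105.9°.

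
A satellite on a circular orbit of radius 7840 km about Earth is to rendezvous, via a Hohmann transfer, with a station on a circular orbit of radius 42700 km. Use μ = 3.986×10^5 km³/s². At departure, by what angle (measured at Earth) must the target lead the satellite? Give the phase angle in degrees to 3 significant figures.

Semi-major axis of the transfer orbit: a_t = (7840 + 42700)/2 = 25270 km.
Transfer time t = π√(a_t³/μ) = 19988.9 s.
The target's mean motion on its circular orbit is ω₂ = √(μ/r₂³) = 7.15528×10^-5 rad/s.
Angle swept by the target during transfer: ω₂·t = 1.43026 rad = 81.948°.
Arrival is 180° from departure on the ellipse, so φ = 180° − 81.948° = 98.1°.

φ = 98.1°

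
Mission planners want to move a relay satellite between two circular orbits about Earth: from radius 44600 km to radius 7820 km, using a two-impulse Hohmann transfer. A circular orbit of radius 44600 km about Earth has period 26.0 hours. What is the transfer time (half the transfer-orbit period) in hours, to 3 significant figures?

From Kepler's third law T² = 4π²r³/μ at r = 44600 km, T = 26.0 hours = 26.0 × 3600 s = 93600 s: μ = 4π²r³/T² = 3.99772×10^5 km³/s².
The Hohmann ellipse has a_t = (r₁ + r₂)/2 = 26210 km.
Transfer time t = π√(a_t³/μ) = π√((26210)³ / 3.99772×10^5) = 21080 s.
Converting: 21080 s ÷ 3600 s/hour = 5.86 hours.

t = 5.86 hours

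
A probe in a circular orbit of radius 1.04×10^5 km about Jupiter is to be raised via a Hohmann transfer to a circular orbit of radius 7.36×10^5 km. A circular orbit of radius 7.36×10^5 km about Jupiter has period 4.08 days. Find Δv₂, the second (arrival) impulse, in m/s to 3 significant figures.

From Kepler's third law T² = 4π²r³/μ at r = 7.36×10^5 km, T = 4.08 days = 4.08 × 86400 s = 3.52512×10^5 s: μ = 4π²r³/T² = 1.26662×10^8 km³/s².
Transfer-ellipse semi-major axis a_t = (r₁ + r₂)/2 = (1.040×10^5 + 7.360×10^5)/2 = 4.200×10^5 km.
On the circular orbit at r = 7.360×10^5 km, v_c = √(μ/r) = 13.1185 km/s.
Vis-viva on the transfer ellipse at r = 7.360×10^5 km gives v_t = √[μ(2/r − 1/a_t)] = 6.52793 km/s.
Δv₂ = |v_t − v_c| = |6.52793 − 13.1185| = 6.591 km/s.

Δv₂ = 6590 m/s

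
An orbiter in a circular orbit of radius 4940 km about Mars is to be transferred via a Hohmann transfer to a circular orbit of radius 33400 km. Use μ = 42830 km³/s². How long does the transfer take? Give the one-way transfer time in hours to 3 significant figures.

t = 11.2 hours

The Hohmann ellipse has a_t = (r₁ + r₂)/2 = 19170 km.
Half the transfer-orbit period gives t = π√(a_t³/μ) = 40290 s.
Converting: 40290 s ÷ 3600 s/hour = 11.2 hours.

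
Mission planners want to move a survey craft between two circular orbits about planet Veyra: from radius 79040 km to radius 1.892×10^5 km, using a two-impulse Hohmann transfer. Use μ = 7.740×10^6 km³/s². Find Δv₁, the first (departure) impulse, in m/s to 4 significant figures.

Semi-major axis of the transfer orbit: a_t = (79040 + 1.892×10^5)/2 = 1.3412×10^5 km.
On the circular orbit at r = 79040 km, v_c = √(μ/r) = 9.89571 km/s.
Vis-viva on the transfer ellipse at r = 79040 km gives v_t = √[μ(2/r − 1/a_t)] = 11.7533 km/s.
Δv₁ = |v_t − v_c| = |11.7533 − 9.89571| = 1.858 km/s.

Δv₁ = 1858 m/s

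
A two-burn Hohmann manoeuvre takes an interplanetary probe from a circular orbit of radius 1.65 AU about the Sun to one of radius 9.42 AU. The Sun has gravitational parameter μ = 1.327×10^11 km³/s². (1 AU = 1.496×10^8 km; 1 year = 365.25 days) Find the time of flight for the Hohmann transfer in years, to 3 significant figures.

In km: r₁ = 1.65 × 1.496×10^8 = 2.4684×10^8 km; r₂ = 9.42 × 1.496×10^8 = 1.409232×10^9 km.
The Hohmann ellipse has a_t = (r₁ + r₂)/2 = 8.28036×10^8 km.
Half the transfer-orbit period gives t = π√(a_t³/μ) = 2.055×10^8 s.
Converting: 2.055×10^8 s ÷ 3.15576×10^7 s/year (365.25 × 86400) = 6.51 years.

t = 6.51 years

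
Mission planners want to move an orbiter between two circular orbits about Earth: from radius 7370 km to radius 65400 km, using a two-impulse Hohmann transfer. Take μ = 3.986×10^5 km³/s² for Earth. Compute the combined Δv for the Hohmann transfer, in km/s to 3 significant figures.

Δv = 3.86 km/s

The Hohmann ellipse has a_t = (r₁ + r₂)/2 = 36385 km.
Circular speed at r₁: v₁ = √(μ/r₁) = √(3.986×10^5/7370) = 7.35419 km/s.
On the transfer ellipse at r₁, v² = μ(2/r − 1/a) gives v_p = √[μ(2/r₁ − 1/a_t)] = 9.85967 km/s.
First burn Δv₁ = |v_p − v₁| = 2.505 km/s.
Circular speed at r₂: v₂ = √(μ/r₂) = 2.469 km/s.
Transfer-orbit speed at r₂: v_a = √[μ(2/r₂ − 1/a_t)] = 1.111 km/s.
Second burn Δv₂ = |v₂ − v_a| = 1.358 km/s.
Total Δv = Δv₁ + Δv₂ = 3.863 km/s.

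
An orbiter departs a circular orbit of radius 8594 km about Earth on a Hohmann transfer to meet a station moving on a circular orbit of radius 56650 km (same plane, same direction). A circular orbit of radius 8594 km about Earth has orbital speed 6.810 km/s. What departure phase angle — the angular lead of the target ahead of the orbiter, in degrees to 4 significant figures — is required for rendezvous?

φ = 101.3°

From the circular-orbit relation v² = μ/r at r = 8594 km: μ = v²r = (6.810)² × 8594 = 3.98556×10^5 km³/s².
Transfer-ellipse semi-major axis a_t = (r₁ + r₂)/2 = (8594 + 56650)/2 = 32622 km.
The half-period of the transfer ellipse is t = π√(a_t³/μ) = 29320 s.
Target angular speed ω₂ = √(μ/r₂³) = 4.682×10^-5 rad/s.
Angle swept by the target during transfer: ω₂·t = 1.3728 rad = 78.66°.
Arrival is 180° from departure on the ellipse, so φ = 180° − 78.66° = 101.3°.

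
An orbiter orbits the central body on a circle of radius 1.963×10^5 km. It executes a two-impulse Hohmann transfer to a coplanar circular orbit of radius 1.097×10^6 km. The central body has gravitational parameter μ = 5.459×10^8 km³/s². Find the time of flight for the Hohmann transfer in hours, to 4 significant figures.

t = 19.42 hours

The Hohmann ellipse has a_t = (r₁ + r₂)/2 = 6.4665×10^5 km.
Transfer time t = π√(a_t³/μ) = π√((6.4665×10^5)³ / 5.459×10^8) = 69920 s.
Converting: 69920 s ÷ 3600 s/hour = 19.42 hours.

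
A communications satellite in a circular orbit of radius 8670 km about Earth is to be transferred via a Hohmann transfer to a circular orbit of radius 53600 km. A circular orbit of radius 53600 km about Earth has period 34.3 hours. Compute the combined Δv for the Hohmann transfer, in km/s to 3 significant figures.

Δv = 3.40 km/s

From Kepler's third law T² = 4π²r³/μ at r = 53600 km, T = 34.3 hours = 34.3 × 3600 s = 1.2348×10^5 s: μ = 4π²r³/T² = 3.98713×10^5 km³/s².
The Hohmann ellipse has a_t = (r₁ + r₂)/2 = 31135 km.
At r₁ the circular-orbit speed is v₁ = √(μ/r₁) = 6.7814 km/s.
On the transfer ellipse at r₁, vis-viva gives v_p = √[μ(2/r₁ − 1/a_t)] = 8.8977 km/s.
First burn Δv₁ = |v_p − v₁| = 2.116 km/s.
Circular speed at r₂: v₂ = √(μ/r₂) = 2.727 km/s.
Transfer-orbit speed at r₂: v_a = √[μ(2/r₂ − 1/a_t)] = 1.439 km/s.
Second burn Δv₂ = |v₂ − v_a| = 1.288 km/s.
Total Δv = Δv₁ + Δv₂ = 3.404 km/s.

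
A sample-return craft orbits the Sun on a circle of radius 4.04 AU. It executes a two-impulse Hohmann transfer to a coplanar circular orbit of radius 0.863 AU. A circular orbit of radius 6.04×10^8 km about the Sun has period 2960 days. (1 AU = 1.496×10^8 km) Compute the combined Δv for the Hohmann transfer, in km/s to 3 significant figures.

From Kepler's third law T² = 4π²r³/μ at r = 6.04×10^8 km, T = 2960 days = 2960 × 86400 s = 2.55744×10^8 s: μ = 4π²r³/T² = 1.33002×10^11 km³/s².
In km: r₁ = 4.04 × 1.496×10^8 = 6.04384×10^8 km; r₂ = 0.863 × 1.496×10^8 = 1.291048×10^8 km.
Transfer-ellipse semi-major axis a_t = (r₁ + r₂)/2 = (6.04384×10^8 + 1.291048×10^8)/2 = 3.667444×10^8 km.
At r₁ the circular-orbit speed is v₁ = √(μ/r₁) = 14.835 km/s.
Transfer-orbit speed at r₁ (v² = μ(2/r − 1/a)): v_a = √[μ(2/r₁ − 1/a_t)] = 8.8016 km/s.
First burn Δv₁ = |v_a − v₁| = 6.033 km/s.
At r₂, v₂ = √(μ/r₂) = 32.0966 km/s.
Transfer-orbit speed at r₂: v_p = √[μ(2/r₂ − 1/a_t)] = 41.2034 km/s.
Second burn Δv₂ = |v₂ − v_p| = 9.107 km/s.
Δv = Δv₁ + Δv₂ = 6.033 + 9.107 = 15.14 km/s.

Δv = 15.1 km/s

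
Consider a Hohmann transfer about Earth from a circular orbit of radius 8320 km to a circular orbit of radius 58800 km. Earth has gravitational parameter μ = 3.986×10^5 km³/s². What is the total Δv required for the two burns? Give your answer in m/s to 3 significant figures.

Δv = 3550 m/s

Semi-major axis of the transfer orbit: a_t = (8320 + 58800)/2 = 33560 km.
Circular speed at r₁: v₁ = √(μ/r₁) = √(3.986×10^5/8320) = 6.9216 km/s.
Transfer-orbit speed at r₁ (vis-viva equation): v_p = √[μ(2/r₁ − 1/a_t)] = 9.1619 km/s.
First burn Δv₁ = |v_p − v₁| = 2.2403 km/s.
Circular speed at r₂: v₂ = √(μ/r₂) = 2.603634 km/s.
Transfer-orbit speed at r₂: v_a = √[μ(2/r₂ − 1/a_t)] = 1.296375 km/s.
Second burn Δv₂ = |v₂ − v_a| = 1.3073 km/s.
Δv = Δv₁ + Δv₂ = 2.2403 + 1.3073 = 3.548 km/s.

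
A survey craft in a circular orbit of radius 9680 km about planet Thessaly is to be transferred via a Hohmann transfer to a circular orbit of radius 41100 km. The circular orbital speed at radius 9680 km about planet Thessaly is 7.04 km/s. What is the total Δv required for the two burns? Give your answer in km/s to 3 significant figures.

From the circular-orbit relation v² = μ/r at r = 9680 km: μ = v²r = (7.04)² × 9680 = 4.79756×10^5 km³/s².
Transfer-ellipse semi-major axis a_t = (r₁ + r₂)/2 = (9680 + 41100)/2 = 25390 km.
Circular speed at r₁: v₁ = √(μ/r₁) = √(4.79756×10^5/9680) = 7.040 km/s.
Transfer-orbit speed at r₁ (v² = μ(2/r − 1/a)): v_p = √[μ(2/r₁ − 1/a_t)] = 8.957 km/s.
First burn Δv₁ = |v_p − v₁| = 1.917 km/s.
At r₂, v₂ = √(μ/r₂) = 3.417 km/s.
Transfer-orbit speed at r₂: v_a = √[μ(2/r₂ − 1/a_t)] = 2.110 km/s.
Second burn Δv₂ = |v₂ − v_a| = 1.307 km/s.
Δv = Δv₁ + Δv₂ = 1.917 + 1.307 = 3.224 km/s.

Δv = 3.22 km/s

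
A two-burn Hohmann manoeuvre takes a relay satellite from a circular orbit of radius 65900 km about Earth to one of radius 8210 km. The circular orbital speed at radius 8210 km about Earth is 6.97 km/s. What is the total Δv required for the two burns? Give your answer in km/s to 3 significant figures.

Δv = 3.63 km/s

From the circular-orbit relation v² = μ/r at r = 8210 km: μ = v²r = (6.97)² × 8210 = 3.98849×10^5 km³/s².
Transfer-ellipse semi-major axis a_t = (r₁ + r₂)/2 = (65900 + 8210)/2 = 37055 km.
At r₁ the circular-orbit speed is v₁ = √(μ/r₁) = 2.460 km/s.
Transfer-orbit speed at r₁ (v² = μ(2/r − 1/a)): v_a = √[μ(2/r₁ − 1/a_t)] = 1.158 km/s.
First burn Δv₁ = |v_a − v₁| = 1.302 km/s.
Circular speed at r₂: v₂ = √(μ/r₂) = 6.970 km/s.
Transfer-orbit speed at r₂: v_p = √[μ(2/r₂ − 1/a_t)] = 9.295 km/s.
Second burn Δv₂ = |v₂ − v_p| = 2.325 km/s.
Δv = Δv₁ + Δv₂ = 1.302 + 2.325 = 3.627 km/s.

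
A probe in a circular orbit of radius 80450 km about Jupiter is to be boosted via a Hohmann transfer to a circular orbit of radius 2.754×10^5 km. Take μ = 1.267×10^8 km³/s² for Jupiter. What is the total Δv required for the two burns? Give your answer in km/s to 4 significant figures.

Semi-major axis of the transfer orbit: a_t = (80450 + 2.754×10^5)/2 = 1.77925×10^5 km.
Circular speed at r₁: v₁ = √(μ/r₁) = √(1.267×10^8/80450) = 39.685 km/s.
On the transfer ellipse at r₁, vis-viva gives v_p = √[μ(2/r₁ − 1/a_t)] = 49.373 km/s.
First burn Δv₁ = |v_p − v₁| = 9.688 km/s.
At r₂, v₂ = √(μ/r₂) = 21.449 km/s.
Transfer-orbit speed at r₂: v_a = √[μ(2/r₂ − 1/a_t)] = 14.423 km/s.
Second burn Δv₂ = |v₂ − v_a| = 7.026 km/s.
Total Δv = Δv₁ + Δv₂ = 16.71 km/s.

Δv = 16.71 km/s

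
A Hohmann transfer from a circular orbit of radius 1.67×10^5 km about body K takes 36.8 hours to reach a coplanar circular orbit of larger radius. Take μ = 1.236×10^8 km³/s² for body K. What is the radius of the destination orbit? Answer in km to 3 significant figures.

r₂ = 1.04×10^6 km

Transfer time t = 36.8 hours = 1.3248×10^5 s, and t = π√(a_t³/μ).
So a_t = (μ t²/π²)^(1/3) = (1.236×10^8 × (1.3248×10^5)² / π²)^(1/3) = 6.0349×10^5 km.
Since a_t = (r₁ + r₂)/2, r₂ = 2a_t − r₁ = 2×6.0349×10^5 − 1.670×10^5 = 1.03998×10^6 km.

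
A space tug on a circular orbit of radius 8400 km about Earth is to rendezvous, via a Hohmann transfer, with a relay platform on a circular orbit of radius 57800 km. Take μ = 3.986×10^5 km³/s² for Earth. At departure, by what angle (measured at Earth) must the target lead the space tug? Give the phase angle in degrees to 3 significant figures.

φ = 102°

Transfer-ellipse semi-major axis a_t = (r₁ + r₂)/2 = (8400 + 57800)/2 = 33100 km.
The half-period of the transfer ellipse is t = π√(a_t³/μ) = 29965.6 s.
Target angular speed ω₂ = √(μ/r₂³) = 4.54336×10^-5 rad/s.
Angle swept by the target during transfer: ω₂·t = 1.36145 rad = 78.01°.
The space tug traverses 180° on the transfer ellipse, so the target must lead by 180° − 78.01° = 102°.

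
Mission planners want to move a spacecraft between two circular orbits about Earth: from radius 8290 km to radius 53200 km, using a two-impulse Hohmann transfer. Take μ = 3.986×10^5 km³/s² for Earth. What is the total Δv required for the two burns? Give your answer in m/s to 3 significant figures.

The Hohmann ellipse has a_t = (r₁ + r₂)/2 = 30745 km.
At r₁ the circular-orbit speed is v₁ = √(μ/r₁) = 6.934 km/s.
Transfer-orbit speed at r₁ (vis-viva): v_p = √[μ(2/r₁ − 1/a_t)] = 9.121 km/s.
First burn Δv₁ = |v_p − v₁| = 2.187 km/s.
At r₂, v₂ = √(μ/r₂) = 2.737 km/s.
Transfer-orbit speed at r₂: v_a = √[μ(2/r₂ − 1/a_t)] = 1.421 km/s.
Second burn Δv₂ = |v₂ − v_a| = 1.316 km/s.
Total Δv = Δv₁ + Δv₂ = 3.503 km/s.

Δv = 3500 m/s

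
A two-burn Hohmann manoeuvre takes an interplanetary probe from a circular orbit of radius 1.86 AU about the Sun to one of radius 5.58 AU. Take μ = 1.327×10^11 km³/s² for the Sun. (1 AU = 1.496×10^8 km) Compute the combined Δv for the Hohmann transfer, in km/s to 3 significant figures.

Δv = 8.60 km/s

In km: r₁ = 1.86 × 1.496×10^8 = 2.78256×10^8 km; r₂ = 5.58 × 1.496×10^8 = 8.34768×10^8 km.
Semi-major axis of the transfer orbit: a_t = (2.78256×10^8 + 8.34768×10^8)/2 = 5.56512×10^8 km.
At r₁ the circular-orbit speed is v₁ = √(μ/r₁) = 21.838 km/s.
On the transfer ellipse at r₁, vis-viva equation gives v_p = √[μ(2/r₁ − 1/a_t)] = 26.746 km/s.
First burn Δv₁ = |v_p − v₁| = 4.908 km/s.
Circular speed at r₂: v₂ = √(μ/r₂) = 12.608 km/s.
Transfer-orbit speed at r₂: v_a = √[μ(2/r₂ − 1/a_t)] = 8.9153 km/s.
Second burn Δv₂ = |v₂ − v_a| = 3.693 km/s.
Δv = Δv₁ + Δv₂ = 4.908 + 3.693 = 8.601 km/s.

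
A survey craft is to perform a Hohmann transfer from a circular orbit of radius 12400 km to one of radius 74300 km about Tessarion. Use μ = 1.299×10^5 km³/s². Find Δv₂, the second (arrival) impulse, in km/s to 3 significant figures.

Δv₂ = 0.615 km/s

Semi-major axis of the transfer orbit: a_t = (12400 + 74300)/2 = 43350 km.
On the circular orbit at r = 74300 km, v_c = √(μ/r) = 1.32224 km/s.
Transfer-orbit speed at the same r (vis-viva, a = a_t): v_t = √[μ(2/r − 1/a_t)] = 0.707174 km/s.
Δv₂ = |v_t − v_c| = |0.707174 − 1.32224| = 0.6151 km/s.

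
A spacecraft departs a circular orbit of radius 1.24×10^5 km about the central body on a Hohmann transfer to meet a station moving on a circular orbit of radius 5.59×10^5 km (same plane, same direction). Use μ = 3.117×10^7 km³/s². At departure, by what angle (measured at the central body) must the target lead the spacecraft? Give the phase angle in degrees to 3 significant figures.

Semi-major axis of the transfer orbit: a_t = (1.240×10^5 + 5.590×10^5)/2 = 3.415×10^5 km.
Transfer time t = π√(a_t³/μ) = 1.1230×10^5 s.
The target's mean motion on its circular orbit is ω₂ = √(μ/r₂³) = 1.3358×10^-5 rad/s.
Angle swept by the target during transfer: ω₂·t = 1.5001 rad = 85.949°.
The spacecraft traverses 180° on the transfer ellipse, so the target must lead by 180° − 85.949° = 94.1°.

φ = 94.1°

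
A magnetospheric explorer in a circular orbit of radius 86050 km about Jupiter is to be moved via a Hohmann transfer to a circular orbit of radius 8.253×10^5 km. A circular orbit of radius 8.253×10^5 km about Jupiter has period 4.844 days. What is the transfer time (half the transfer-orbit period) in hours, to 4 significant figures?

t = 23.85 hours

From Kepler's third law T² = 4π²r³/μ at r = 8.253×10^5 km, T = 4.844 days = 4.844 × 86400 s = 4.185216×10^5 s: μ = 4π²r³/T² = 1.26695×10^8 km³/s².
Transfer-ellipse semi-major axis a_t = (r₁ + r₂)/2 = (86050 + 8.253×10^5)/2 = 4.55675×10^5 km.
By Kepler's third law the transfer-orbit period is T = 2π√(a_t³/μ), so t = T/2 = 85850 s.
Converting: 85850 s ÷ 3600 s/hour = 23.85 hours.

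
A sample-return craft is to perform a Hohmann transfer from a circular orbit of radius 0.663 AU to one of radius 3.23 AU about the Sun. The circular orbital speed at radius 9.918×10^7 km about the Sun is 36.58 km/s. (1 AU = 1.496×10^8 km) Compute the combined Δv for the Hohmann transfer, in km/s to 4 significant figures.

From the circular-orbit relation v² = μ/r at r = 9.918×10^7 km: μ = v²r = (36.58)² × 9.918×10^7 = 1.32712×10^11 km³/s².
In km: r₁ = 0.663 × 1.496×10^8 = 9.91848×10^7 km; r₂ = 3.23 × 1.496×10^8 = 4.83208×10^8 km.
Semi-major axis of the transfer orbit: a_t = (9.91848×10^7 + 4.83208×10^8)/2 = 2.911964×10^8 km.
Circular speed at r₁: v₁ = √(μ/r₁) = √(1.32712×10^11/9.91848×10^7) = 36.58 km/s.
Transfer-orbit speed at r₁ (vis-viva): v_p = √[μ(2/r₁ − 1/a_t)] = 47.12 km/s.
First burn Δv₁ = |v_p − v₁| = 10.54 km/s.
Circular speed at r₂: v₂ = √(μ/r₂) = 16.5725 km/s.
Transfer-orbit speed at r₂: v_a = √[μ(2/r₂ − 1/a_t)] = 9.67204 km/s.
Second burn Δv₂ = |v₂ − v_a| = 6.900 km/s.
Total Δv = Δv₁ + Δv₂ = 17.44 km/s.

Δv = 17.44 km/s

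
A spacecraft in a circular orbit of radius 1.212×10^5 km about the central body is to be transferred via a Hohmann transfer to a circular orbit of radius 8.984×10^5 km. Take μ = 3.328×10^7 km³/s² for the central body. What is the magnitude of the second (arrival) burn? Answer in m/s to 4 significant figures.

Semi-major axis of the transfer orbit: a_t = (1.212×10^5 + 8.984×10^5)/2 = 5.098×10^5 km.
On the circular orbit at r = 8.984×10^5 km, v_c = √(μ/r) = 6.0863 km/s.
Vis-viva on the transfer ellipse at r = 8.984×10^5 km gives v_t = √[μ(2/r − 1/a_t)] = 2.9676 km/s.
Δv₂ = |v_t − v_c| = |2.9676 − 6.0863| = 3.119 km/s.

Δv₂ = 3119 m/s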